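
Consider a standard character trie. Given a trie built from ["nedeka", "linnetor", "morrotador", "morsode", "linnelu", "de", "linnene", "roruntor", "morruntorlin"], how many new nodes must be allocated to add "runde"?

4

The longest prefix of "runde" already in the trie is "r" (length 1).
New nodes needed: |"runde"| − 1 = 5 − 1 = 4.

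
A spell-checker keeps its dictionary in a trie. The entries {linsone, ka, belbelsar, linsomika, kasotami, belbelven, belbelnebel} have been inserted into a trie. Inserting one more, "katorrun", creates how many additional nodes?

The longest prefix of "katorrun" already in the trie is "ka" (length 2).
So 8 − 2 = 6 new nodes.

6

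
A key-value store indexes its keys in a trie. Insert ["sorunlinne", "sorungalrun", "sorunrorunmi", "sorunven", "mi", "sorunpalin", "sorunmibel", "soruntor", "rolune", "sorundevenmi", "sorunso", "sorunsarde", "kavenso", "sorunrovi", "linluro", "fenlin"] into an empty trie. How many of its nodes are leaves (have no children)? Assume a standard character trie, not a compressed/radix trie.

16

A leaf is a node with no children — equivalently, the end of a word that is not a proper prefix of any other stored word.
Those words: "fenlin", "kavenso", "linluro", "mi", "rolune", "sorundevenmi", "sorungalrun", "sorunlinne", "sorunmibel", "sorunpalin", "sorunrorunmi", "sorunrovi", "sorunsarde", "sorunso", "soruntor", "sorunven"
Leaf count: 16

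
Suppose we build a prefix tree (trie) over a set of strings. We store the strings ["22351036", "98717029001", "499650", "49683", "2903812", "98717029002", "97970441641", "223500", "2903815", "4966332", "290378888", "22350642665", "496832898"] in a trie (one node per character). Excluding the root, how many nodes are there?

Insert word by word; a character creates a node only if that edge doesn't already exist:
  "22351036" → 8 new (2, 2, 3, 5, 1, 0, 3, 6)
  "98717029001" → 11 new (9, 8, 7, 1, 7, 0, 2, 9, 0, 0, 1)
  "499650" → 6 new (4, 9, 9, 6, 5, 0)
  "49683" → prefix "49" already present; 3 new (6, 8, 3)
  "2903812" → prefix "2" already present; 6 new (9, 0, 3, 8, 1, 2)
  "98717029002" → prefix "9871702900" already present; 1 new (2)
  "97970441641" → prefix "9" already present; 10 new (7, 9, 7, 0, 4, 4, 1, 6, 4, 1)
  "223500" → prefix "2235" already present; 2 new (0, 0)
  "2903815" → prefix "290381" already present; 1 new (5)
  "4966332" → prefix "496" already present; 4 new (6, 3, 3, 2)
  "290378888" → prefix "2903" already present; 5 new (7, 8, 8, 8, 8)
  "22350642665" → prefix "22350" already present; 6 new (6, 4, 2, 6, 6, 5)
  "496832898" → prefix "49683" already present; 4 new (2, 8, 9, 8)
Total nodes = 8 + 11 + 6 + 3 + 6 + 1 + 10 + 2 + 1 + 4 + 5 + 6 + 4 = 67

67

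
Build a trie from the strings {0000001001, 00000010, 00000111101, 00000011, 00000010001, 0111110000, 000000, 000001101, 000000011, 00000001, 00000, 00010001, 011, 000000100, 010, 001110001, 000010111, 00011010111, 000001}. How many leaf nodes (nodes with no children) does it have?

12

A leaf is a node with no children — equivalently, the end of a word that is not a proper prefix of any other stored word.
Those words: "000000011", "00000010001", "0000001001", "00000011", "000001101", "00000111101", "000010111", "00010001", "00011010111", "001110001", "010", "0111110000"
Leaf count: 12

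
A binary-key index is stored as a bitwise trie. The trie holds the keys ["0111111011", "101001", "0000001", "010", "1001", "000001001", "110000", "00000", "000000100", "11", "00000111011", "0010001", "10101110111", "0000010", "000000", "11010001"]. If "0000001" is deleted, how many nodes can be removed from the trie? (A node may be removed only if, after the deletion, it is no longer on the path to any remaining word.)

0

After clearing the end-marker at "0000001", prune upward until reaching a node still needed by another word.
Every node on "0000001" is still needed (e.g. by "000000100"), so nothing is freed.
Nodes removed: 0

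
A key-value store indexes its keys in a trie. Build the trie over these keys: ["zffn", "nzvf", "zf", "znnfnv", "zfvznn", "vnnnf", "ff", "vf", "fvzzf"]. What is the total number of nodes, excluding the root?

29

Trie structure (* marks end of a word):
(root)
├─ f
│  ├─ f *
│  └─ v
│     └─ z
│        └─ z
│           └─ f *
├─ n
│  └─ z
│     └─ v
│        └─ f *
├─ v
│  ├─ f *
│  └─ n
│     └─ n
│        └─ n
│           └─ f *
└─ z
   ├─ f *
   │  ├─ f
   │  │  └─ n *
   │  └─ v
   │     └─ z
   │        └─ n
   │           └─ n *
   └─ n
      └─ n
         └─ f
            └─ n
               └─ v *
Counting every labelled node above: 29.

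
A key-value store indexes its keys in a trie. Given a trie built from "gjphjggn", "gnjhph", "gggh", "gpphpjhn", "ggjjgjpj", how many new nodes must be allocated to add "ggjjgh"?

The longest prefix of "ggjjgh" already in the trie is "ggjjg" (length 5).
New nodes needed: |"ggjjgh"| − 5 = 6 − 5 = 1.

1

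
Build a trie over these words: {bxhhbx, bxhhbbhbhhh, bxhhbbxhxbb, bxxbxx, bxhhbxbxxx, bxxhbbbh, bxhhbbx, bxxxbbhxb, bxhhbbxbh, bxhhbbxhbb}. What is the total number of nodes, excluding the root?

Trie structure (* marks end of a word):
(root)
└─ b
   └─ x
      ├─ h
      │  └─ h
      │     └─ b
      │        ├─ b
      │        │  ├─ h
      │        │  │  └─ b
      │        │  │     └─ h
      │        │  │        └─ h
      │        │  │           └─ h *
      │        │  └─ x *
      │        │     ├─ b
      │        │     │  └─ h *
      │        │     └─ h
      │        │        ├─ b
      │        │        │  └─ b *
      │        │        └─ x
      │        │           └─ b
      │        │              └─ b *
      │        └─ x *
      │           └─ b
      │              └─ x
      │                 └─ x
      │                    └─ x *
      └─ x
         ├─ b
         │  └─ x
         │     └─ x *
         ├─ h
         │  └─ b
         │     └─ b
         │        └─ b
         │           └─ h *
         └─ x
            └─ b
               └─ b
                  └─ h
                     └─ x
                        └─ b *
Counting every labelled node above: 40.

40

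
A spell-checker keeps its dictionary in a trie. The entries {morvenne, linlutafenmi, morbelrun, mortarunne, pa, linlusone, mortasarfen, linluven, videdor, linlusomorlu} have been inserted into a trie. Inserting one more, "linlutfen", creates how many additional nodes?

"linlut" is already a path in the trie; the remaining "fen" must be added.
New nodes needed: |"linlutfen"| − 6 = 9 − 6 = 3.

3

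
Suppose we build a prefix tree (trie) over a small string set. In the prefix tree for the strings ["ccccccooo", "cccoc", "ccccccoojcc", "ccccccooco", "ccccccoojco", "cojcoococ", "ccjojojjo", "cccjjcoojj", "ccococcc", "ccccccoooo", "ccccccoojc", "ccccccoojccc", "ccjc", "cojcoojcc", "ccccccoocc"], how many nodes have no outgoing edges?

12

A leaf is a node with no children — equivalently, the end of a word that is not a proper prefix of any other stored word.
Those words: "ccccccoocc", "ccccccooco", "ccccccoojccc", "ccccccoojco", "ccccccoooo", "cccjjcoojj", "cccoc", "ccjc", "ccjojojjo", "ccococcc", "cojcoococ", "cojcoojcc"
Leaf count: 12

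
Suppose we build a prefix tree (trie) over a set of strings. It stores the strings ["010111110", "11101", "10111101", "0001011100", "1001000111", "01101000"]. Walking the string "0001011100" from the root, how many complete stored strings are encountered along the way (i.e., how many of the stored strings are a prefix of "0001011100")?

1

Traverse "0001011100" character by character; count nodes along the way that are marked as word ends.
Prefixes of the query that are stored words: "0001011100"
Count: 1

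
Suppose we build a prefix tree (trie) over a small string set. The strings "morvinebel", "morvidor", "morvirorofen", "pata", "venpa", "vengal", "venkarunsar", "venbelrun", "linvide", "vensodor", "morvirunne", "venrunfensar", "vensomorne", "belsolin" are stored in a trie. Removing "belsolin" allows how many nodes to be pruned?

8

Walk "belsolin" from the leaf back toward the root, removing each node that no remaining word uses.
No other word shares any prefix with "belsolin", so all 8 of its nodes go.
Nodes removed: 8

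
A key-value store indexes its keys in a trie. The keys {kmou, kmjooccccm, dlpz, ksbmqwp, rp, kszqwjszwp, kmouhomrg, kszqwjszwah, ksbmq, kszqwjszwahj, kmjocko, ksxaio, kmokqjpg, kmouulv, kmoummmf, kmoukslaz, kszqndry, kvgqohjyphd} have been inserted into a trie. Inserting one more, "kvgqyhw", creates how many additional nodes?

3

Walking "kvgqyhw" from the root, the first 4 characters ("kvgq") follow existing edges; "y" is the first miss.
So 7 − 4 = 3 new nodes.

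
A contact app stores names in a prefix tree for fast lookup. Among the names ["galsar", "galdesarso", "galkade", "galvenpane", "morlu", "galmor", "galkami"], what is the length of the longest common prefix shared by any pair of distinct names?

5

Equivalently: take the maximum, over all pairs, of their longest common prefix length.
e.g. "galkade" and "galkami" share the prefix "galka" of length 5; no pair shares a longer one.
Longest shared-prefix length: 5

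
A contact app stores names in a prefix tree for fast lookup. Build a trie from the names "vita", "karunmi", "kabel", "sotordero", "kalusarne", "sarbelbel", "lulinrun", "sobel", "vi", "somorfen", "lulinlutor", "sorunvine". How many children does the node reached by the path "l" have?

The children of the "l" node are the distinct next characters among strings starting with "l".
Distinct next characters after "l": u.
That node has 1 child edge.

1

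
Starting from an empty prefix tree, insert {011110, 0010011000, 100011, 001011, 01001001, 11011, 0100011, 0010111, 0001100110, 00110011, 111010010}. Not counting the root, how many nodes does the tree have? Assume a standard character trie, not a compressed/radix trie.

57

Count nodes per top-level branch (shared prefixes stored once):
  '0'-branch (0001100110, 0010011000, 001011, 0010111, 00110011, 0100011, 01001001, 011110): 40 nodes
  '1'-branch (100011, 11011, 111010010): 17 nodes
Sum: 57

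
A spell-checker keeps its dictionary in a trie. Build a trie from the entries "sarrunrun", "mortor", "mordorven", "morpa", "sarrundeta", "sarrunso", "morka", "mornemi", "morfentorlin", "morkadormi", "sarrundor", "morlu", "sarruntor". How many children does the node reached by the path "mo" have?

1

Walk "mo" from the root, arriving at one node.
Characters that immediately follow "mo" among the stored strings: {r}.
That node has 1 child edge.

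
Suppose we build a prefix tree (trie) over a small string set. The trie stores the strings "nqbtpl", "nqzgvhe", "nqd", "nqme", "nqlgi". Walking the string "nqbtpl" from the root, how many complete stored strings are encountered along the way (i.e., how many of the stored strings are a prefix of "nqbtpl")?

Walk "nqbtpl" from the root; an end-of-word marker is hit whenever a stored word is a prefix of "nqbtpl".
Prefixes of the query that are stored words: "nqbtpl"
Count: 1

1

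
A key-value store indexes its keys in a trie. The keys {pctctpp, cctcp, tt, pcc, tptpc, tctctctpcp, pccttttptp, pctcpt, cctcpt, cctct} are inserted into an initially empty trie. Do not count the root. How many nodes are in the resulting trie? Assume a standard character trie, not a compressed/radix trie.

39

Count nodes per top-level branch (shared prefixes stored once):
  'c'-branch (cctcp, cctcpt, cctct): 7 nodes
  'p'-branch (pcc, pccttttptp, pctcpt, pctctpp): 17 nodes
  't'-branch (tctctctpcp, tptpc, tt): 15 nodes
Sum: 39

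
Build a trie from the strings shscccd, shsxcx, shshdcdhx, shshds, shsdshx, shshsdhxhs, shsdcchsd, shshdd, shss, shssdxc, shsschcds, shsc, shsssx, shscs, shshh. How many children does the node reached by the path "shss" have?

Walk "shss" from the root, arriving at one node.
Distinct next characters after "shss": c, d, s.
That node has 3 child edges.

3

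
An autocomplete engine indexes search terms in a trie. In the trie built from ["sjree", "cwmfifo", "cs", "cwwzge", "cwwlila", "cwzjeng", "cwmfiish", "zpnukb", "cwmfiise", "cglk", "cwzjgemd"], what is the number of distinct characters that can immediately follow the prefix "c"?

3

Follow the path "c" to its node, then look at its outgoing edges.
Characters that immediately follow "c" among the stored strings: {g, s, w}.
That node has 3 child edges.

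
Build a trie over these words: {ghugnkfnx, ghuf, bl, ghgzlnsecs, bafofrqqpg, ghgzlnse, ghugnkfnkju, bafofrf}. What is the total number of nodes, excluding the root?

Trace insertions, counting only characters that open a new branch:
  "ghugnkfnx" → 9 new (g, h, u, g, n, k, f, n, x)
  "ghuf" → prefix "ghu" already present; 1 new (f)
  "bl" → 2 new (b, l)
  "ghgzlnsecs" → prefix "gh" already present; 8 new (g, z, l, n, s, e, c, s)
  "bafofrqqpg" → prefix "b" already present; 9 new (a, f, o, f, r, q, q, p, g)
  "ghgzlnse" → prefix "ghgzlnse" already present; 0 new (none)
  "ghugnkfnkju" → prefix "ghugnkfn" already present; 3 new (k, j, u)
  "bafofrf" → prefix "bafofr" already present; 1 new (f)
Total nodes = 9 + 1 + 2 + 8 + 9 + 0 + 3 + 1 = 33

33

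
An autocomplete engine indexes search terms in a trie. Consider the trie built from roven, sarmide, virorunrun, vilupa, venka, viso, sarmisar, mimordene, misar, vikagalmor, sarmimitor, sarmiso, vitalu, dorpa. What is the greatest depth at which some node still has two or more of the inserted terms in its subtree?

The deepest shared node is where two words last agree before diverging.
e.g. "sarmisar" and "sarmiso" share the prefix "sarmis" of length 6; no pair shares a longer one.
Longest shared-prefix length: 6

6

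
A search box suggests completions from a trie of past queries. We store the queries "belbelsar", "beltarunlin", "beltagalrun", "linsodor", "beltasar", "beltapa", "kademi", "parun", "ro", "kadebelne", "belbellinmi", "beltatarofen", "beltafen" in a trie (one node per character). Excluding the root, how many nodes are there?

For each word, the new-node count is its length minus the longest prefix already in the trie:
  "belbelsar" → 9 new (b, e, l, b, e, l, s, a, r)
  "beltarunlin" → prefix "bel" already present; 8 new (t, a, r, u, n, l, i, n)
  "beltagalrun" → prefix "belta" already present; 6 new (g, a, l, r, u, n)
  "linsodor" → 8 new (l, i, n, s, o, d, o, r)
  "beltasar" → prefix "belta" already present; 3 new (s, a, r)
  "beltapa" → prefix "belta" already present; 2 new (p, a)
  "kademi" → 6 new (k, a, d, e, m, i)
  "parun" → 5 new (p, a, r, u, n)
  "ro" → 2 new (r, o)
  "kadebelne" → prefix "kade" already present; 5 new (b, e, l, n, e)
  "belbellinmi" → prefix "belbel" already present; 5 new (l, i, n, m, i)
  "beltatarofen" → prefix "belta" already present; 7 new (t, a, r, o, f, e, n)
  "beltafen" → prefix "belta" already present; 3 new (f, e, n)
Total nodes = 9 + 8 + 6 + 8 + 3 + 2 + 6 + 5 + 2 + 5 + 5 + 7 + 3 = 69

69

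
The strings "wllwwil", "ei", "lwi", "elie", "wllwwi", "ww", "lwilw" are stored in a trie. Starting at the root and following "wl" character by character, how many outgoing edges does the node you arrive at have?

1

Follow the path "wl" to its node, then look at its outgoing edges.
Distinct next characters after "wl": l.
That node has 1 child edge.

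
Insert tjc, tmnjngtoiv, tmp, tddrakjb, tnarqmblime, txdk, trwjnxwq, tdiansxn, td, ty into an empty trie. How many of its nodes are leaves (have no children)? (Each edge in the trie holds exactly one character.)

9

A leaf is a node with no children — equivalently, the end of a word that is not a proper prefix of any other stored word.
Those words: "tddrakjb", "tdiansxn", "tjc", "tmnjngtoiv", "tmp", "tnarqmblime", "trwjnxwq", "txdk", "ty"
Leaf count: 9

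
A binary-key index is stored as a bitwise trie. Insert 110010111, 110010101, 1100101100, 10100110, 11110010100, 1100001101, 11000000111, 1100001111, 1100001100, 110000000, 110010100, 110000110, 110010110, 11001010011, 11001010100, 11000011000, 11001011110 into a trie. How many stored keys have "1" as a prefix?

17

Traverse to the node for "1", then collect every word in that subtree.
Words under "1": 10100110, 110000000, 11000000111, 110000110, 1100001100, 11000011000, 1100001101, 1100001111, 110010100, 11001010011, 110010101, 11001010100, 110010110, 1100101100, 110010111, 11001011110, 11110010100
Count: 17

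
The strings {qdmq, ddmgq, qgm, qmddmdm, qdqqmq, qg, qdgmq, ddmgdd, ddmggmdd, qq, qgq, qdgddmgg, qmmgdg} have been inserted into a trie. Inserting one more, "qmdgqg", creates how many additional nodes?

The longest prefix of "qmdgqg" already in the trie is "qmd" (length 3).
Each of the 3 remaining characters creates one node.

3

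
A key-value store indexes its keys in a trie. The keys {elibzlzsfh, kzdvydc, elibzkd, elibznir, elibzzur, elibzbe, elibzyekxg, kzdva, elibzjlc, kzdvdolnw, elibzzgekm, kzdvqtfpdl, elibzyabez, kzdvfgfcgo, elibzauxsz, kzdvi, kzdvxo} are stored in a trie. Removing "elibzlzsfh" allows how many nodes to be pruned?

5

After clearing the end-marker at "elibzlzsfh", prune upward until reaching a node still needed by another word.
The suffix "lzsfh" (5 nodes) is used only by "elibzlzsfh"; the node for "elibz" still has the child "k", so pruning stops there.
Nodes removed: 5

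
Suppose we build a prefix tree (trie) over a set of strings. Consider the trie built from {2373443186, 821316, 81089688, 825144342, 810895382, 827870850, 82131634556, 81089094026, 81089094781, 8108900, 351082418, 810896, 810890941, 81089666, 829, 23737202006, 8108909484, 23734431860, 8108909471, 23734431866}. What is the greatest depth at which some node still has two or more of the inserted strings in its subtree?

Equivalently: take the maximum, over all pairs, of their longest common prefix length.
e.g. "2373443186" and "23734431860" share the prefix "2373443186" of length 10; no pair shares a longer one.
Longest shared-prefix length: 10

10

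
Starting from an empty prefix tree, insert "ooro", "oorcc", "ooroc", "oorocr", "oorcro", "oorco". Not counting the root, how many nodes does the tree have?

11

Trie structure (* marks end of a word):
(root)
└─ o
   └─ o
      └─ r
         ├─ c
         │  ├─ c *
         │  ├─ o *
         │  └─ r
         │     └─ o *
         └─ o *
            └─ c *
               └─ r *
Counting every labelled node above: 11.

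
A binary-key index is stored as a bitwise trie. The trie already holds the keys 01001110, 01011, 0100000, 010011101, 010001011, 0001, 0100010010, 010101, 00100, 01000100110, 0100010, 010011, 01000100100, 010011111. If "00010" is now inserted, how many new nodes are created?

Walking "00010" from the root, the first 4 characters ("0001") follow existing edges; "0" is the first miss.
So 5 − 4 = 1 new nodes.

1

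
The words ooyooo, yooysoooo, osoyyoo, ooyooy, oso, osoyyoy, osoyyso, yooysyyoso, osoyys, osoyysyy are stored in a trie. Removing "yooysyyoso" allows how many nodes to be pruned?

5

After clearing the end-marker at "yooysyyoso", prune upward until reaching a node still needed by another word.
The suffix "yyoso" (5 nodes) is used only by "yooysyyoso"; the node for "yooys" still has the child "o", so pruning stops there.
Nodes removed: 5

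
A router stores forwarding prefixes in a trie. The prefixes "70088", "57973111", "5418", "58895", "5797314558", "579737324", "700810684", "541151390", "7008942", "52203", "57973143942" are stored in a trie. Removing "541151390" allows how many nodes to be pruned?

6

After clearing the end-marker at "541151390", prune upward until reaching a node still needed by another word.
The suffix "151390" (6 nodes) is used only by "541151390"; the node for "541" still has the child "8", so pruning stops there.
Nodes removed: 6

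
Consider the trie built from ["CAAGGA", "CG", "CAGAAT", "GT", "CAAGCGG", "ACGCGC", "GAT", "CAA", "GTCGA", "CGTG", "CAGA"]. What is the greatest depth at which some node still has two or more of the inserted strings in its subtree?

4

Equivalently: take the maximum, over all pairs, of their longest common prefix length.
"CAAGCGG" and "CAAGGA" agree on "CAAG" (4 characters) before diverging; nothing deeper is shared.
Longest shared-prefix length: 4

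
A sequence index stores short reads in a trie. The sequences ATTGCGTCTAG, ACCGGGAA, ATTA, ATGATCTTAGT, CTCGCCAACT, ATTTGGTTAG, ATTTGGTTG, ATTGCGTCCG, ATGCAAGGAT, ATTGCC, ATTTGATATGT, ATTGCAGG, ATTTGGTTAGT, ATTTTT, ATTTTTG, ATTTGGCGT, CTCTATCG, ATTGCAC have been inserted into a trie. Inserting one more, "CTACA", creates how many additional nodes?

3

"CT" is already a path in the trie; the remaining "ACA" must be added.
So 5 − 2 = 3 new nodes.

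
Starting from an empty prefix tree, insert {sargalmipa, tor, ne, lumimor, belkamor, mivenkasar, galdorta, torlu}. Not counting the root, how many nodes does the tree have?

For each word, the new-node count is its length minus the longest prefix already in the trie:
  "sargalmipa" → 10 new (s, a, r, g, a, l, m, i, p, a)
  "tor" → 3 new (t, o, r)
  "ne" → 2 new (n, e)
  "lumimor" → 7 new (l, u, m, i, m, o, r)
  "belkamor" → 8 new (b, e, l, k, a, m, o, r)
  "mivenkasar" → 10 new (m, i, v, e, n, k, a, s, a, r)
  "galdorta" → 8 new (g, a, l, d, o, r, t, a)
  "torlu" → prefix "tor" already present; 2 new (l, u)
Total nodes = 10 + 3 + 2 + 7 + 8 + 10 + 8 + 2 = 50

50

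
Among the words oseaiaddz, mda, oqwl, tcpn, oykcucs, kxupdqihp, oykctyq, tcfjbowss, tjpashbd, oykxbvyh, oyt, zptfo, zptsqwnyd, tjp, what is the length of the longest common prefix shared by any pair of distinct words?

4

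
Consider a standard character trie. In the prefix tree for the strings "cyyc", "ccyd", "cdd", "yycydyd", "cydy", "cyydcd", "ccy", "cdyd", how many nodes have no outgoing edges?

7

Leaves are exactly the stored words that no other stored word extends.
Those words: "ccyd", "cdd", "cdyd", "cydy", "cyyc", "cyydcd", "yycydyd"
Leaf count: 7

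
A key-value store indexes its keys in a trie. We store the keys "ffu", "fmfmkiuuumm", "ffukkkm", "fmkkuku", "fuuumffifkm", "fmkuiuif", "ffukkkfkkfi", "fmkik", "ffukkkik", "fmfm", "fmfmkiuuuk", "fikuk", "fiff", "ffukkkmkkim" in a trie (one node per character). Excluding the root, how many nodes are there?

For each word, the new-node count is its length minus the longest prefix already in the trie:
  "ffu" → 3 new (f, f, u)
  "fmfmkiuuumm" → prefix "f" already present; 10 new (m, f, m, k, i, u, u, u, m, m)
  "ffukkkm" → prefix "ffu" already present; 4 new (k, k, k, m)
  "fmkkuku" → prefix "fm" already present; 5 new (k, k, u, k, u)
  "fuuumffifkm" → prefix "f" already present; 10 new (u, u, u, m, f, f, i, f, k, m)
  "fmkuiuif" → prefix "fmk" already present; 5 new (u, i, u, i, f)
  "ffukkkfkkfi" → prefix "ffukkk" already present; 5 new (f, k, k, f, i)
  "fmkik" → prefix "fmk" already present; 2 new (i, k)
  "ffukkkik" → prefix "ffukkk" already present; 2 new (i, k)
  "fmfm" → prefix "fmfm" already present; 0 new (none)
  "fmfmkiuuuk" → prefix "fmfmkiuuu" already present; 1 new (k)
  "fikuk" → prefix "f" already present; 4 new (i, k, u, k)
  "fiff" → prefix "fi" already present; 2 new (f, f)
  "ffukkkmkkim" → prefix "ffukkkm" already present; 4 new (k, k, i, m)
Total nodes = 3 + 10 + 4 + 5 + 10 + 5 + 5 + 2 + 2 + 0 + 1 + 4 + 2 + 4 = 57

57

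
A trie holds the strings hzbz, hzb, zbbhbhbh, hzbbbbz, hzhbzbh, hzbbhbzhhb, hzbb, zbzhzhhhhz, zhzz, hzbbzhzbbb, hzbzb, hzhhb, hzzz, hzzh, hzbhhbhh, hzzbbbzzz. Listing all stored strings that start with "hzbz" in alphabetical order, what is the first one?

Filter for "hzbz…" and sort: "hzbz", "hzbzb"
The 1st is hzbz.

hzbz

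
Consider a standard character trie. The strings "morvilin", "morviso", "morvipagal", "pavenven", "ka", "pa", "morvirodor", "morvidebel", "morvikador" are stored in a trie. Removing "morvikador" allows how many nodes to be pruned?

5

After clearing the end-marker at "morvikador", prune upward until reaching a node still needed by another word.
The suffix "kador" (5 nodes) is used only by "morvikador"; the node for "morvi" still has the child "l", so pruning stops there.
Nodes removed: 5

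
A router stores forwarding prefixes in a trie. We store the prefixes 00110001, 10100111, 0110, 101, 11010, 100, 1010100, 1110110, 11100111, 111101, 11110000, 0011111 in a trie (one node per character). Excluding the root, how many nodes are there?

45

Count nodes per top-level branch (shared prefixes stored once):
  '0'-branch (00110001, 0011111, 0110): 14 nodes
  '1'-branch (100, 101, 10100111, 1010100, 11010, 11100111, 1110110, 11110000, 111101): 31 nodes
Sum: 45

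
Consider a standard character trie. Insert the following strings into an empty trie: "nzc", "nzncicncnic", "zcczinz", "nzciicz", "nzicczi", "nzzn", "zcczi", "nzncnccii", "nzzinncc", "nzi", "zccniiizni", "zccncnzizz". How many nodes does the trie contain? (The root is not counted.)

53

Trace insertions, counting only characters that open a new branch:
  "nzc" → 3 new (n, z, c)
  "nzncicncnic" → prefix "nz" already present; 9 new (n, c, i, c, n, c, n, i, c)
  "zcczinz" → 7 new (z, c, c, z, i, n, z)
  "nzciicz" → prefix "nzc" already present; 4 new (i, i, c, z)
  "nzicczi" → prefix "nz" already present; 5 new (i, c, c, z, i)
  "nzzn" → prefix "nz" already present; 2 new (z, n)
  "zcczi" → prefix "zcczi" already present; 0 new (none)
  "nzncnccii" → prefix "nznc" already present; 5 new (n, c, c, i, i)
  "nzzinncc" → prefix "nzz" already present; 5 new (i, n, n, c, c)
  "nzi" → prefix "nzi" already present; 0 new (none)
  "zccniiizni" → prefix "zcc" already present; 7 new (n, i, i, i, z, n, i)
  "zccncnzizz" → prefix "zccn" already present; 6 new (c, n, z, i, z, z)
Total nodes = 3 + 9 + 7 + 4 + 5 + 2 + 0 + 5 + 5 + 0 + 7 + 6 = 53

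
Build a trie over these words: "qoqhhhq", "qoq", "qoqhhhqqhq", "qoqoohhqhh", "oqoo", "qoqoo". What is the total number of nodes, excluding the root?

21

Count nodes per top-level branch (shared prefixes stored once):
  'o'-branch (oqoo): 4 nodes
  'q'-branch (qoq, qoqhhhq, qoqhhhqqhq, qoqoo, qoqoohhqhh): 17 nodes
Sum: 21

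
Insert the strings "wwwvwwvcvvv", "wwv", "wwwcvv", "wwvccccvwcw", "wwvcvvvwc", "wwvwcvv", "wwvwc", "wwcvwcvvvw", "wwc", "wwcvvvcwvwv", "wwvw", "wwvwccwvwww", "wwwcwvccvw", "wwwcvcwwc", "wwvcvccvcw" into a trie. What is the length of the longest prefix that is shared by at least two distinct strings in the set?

5

Look for the deepest trie node that still has at least two words in its subtree.
"wwvcvccvcw" and "wwvcvvvwc" agree on "wwvcv" (5 characters) before diverging; nothing deeper is shared.
Longest shared-prefix length: 5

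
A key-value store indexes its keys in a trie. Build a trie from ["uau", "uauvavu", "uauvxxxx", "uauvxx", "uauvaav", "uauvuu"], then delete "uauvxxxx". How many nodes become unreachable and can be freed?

2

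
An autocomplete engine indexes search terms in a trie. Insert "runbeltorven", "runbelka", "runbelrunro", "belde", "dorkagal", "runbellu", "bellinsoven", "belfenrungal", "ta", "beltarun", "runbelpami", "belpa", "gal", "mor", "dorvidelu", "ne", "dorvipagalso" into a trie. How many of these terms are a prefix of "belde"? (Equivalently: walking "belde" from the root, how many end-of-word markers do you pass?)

Check each prefix of "belde" against the stored set — each match is an end-marker on the path.
Prefixes of the query that are stored words: "belde"
Count: 1

1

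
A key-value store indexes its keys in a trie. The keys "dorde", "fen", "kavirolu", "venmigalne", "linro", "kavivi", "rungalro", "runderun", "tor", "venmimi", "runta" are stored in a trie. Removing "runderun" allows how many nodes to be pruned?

A node on "runderun"'s path can go only if nothing else ends at it or branches off below it.
The suffix "derun" (5 nodes) is used only by "runderun"; the node for "run" still has the child "g", so pruning stops there.
Nodes removed: 5

5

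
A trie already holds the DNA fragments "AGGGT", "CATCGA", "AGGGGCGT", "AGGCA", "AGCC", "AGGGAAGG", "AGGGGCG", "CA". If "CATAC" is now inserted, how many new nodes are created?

Walking "CATAC" from the root, the first 3 characters ("CAT") follow existing edges; "A" is the first miss.
New nodes needed: |"CATAC"| − 3 = 5 − 3 = 2.

2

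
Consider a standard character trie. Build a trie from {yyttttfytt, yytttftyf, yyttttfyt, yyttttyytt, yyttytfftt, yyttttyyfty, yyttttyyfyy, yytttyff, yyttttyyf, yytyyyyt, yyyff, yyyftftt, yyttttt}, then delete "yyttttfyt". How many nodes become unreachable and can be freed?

Walk "yyttttfyt" from the leaf back toward the root, removing each node that no remaining word uses.
Every node on "yyttttfyt" is still needed (e.g. by "yyttttfytt"), so nothing is freed.
Nodes removed: 0

0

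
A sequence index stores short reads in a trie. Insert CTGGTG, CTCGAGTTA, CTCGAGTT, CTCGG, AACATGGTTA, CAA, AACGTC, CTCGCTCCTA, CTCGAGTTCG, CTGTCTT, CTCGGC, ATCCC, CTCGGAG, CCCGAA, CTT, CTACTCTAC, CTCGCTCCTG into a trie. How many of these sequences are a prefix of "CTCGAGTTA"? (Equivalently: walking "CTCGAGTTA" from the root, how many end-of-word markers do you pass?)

2

Traverse "CTCGAGTTA" character by character; count nodes along the way that are marked as word ends.
Prefixes of the query that are stored words: "CTCGAGTT", "CTCGAGTTA"
Count: 2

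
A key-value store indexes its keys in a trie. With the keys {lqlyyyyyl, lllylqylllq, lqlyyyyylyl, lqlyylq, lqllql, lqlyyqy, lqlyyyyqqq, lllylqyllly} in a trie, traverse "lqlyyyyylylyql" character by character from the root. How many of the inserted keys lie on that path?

2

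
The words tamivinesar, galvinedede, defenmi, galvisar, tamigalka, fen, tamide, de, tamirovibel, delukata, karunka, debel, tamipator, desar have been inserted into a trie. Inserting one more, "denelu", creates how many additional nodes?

Walking "denelu" from the root, the first 2 characters ("de") follow existing edges; "n" is the first miss.
New nodes needed: |"denelu"| − 2 = 6 − 2 = 4.

4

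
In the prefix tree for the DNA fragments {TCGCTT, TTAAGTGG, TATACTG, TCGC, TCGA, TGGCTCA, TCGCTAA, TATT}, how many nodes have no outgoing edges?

Leaves are exactly the stored words that no other stored word extends.
Those words: "TATACTG", "TATT", "TCGA", "TCGCTAA", "TCGCTT", "TGGCTCA", "TTAAGTGG"
Leaf count: 7

7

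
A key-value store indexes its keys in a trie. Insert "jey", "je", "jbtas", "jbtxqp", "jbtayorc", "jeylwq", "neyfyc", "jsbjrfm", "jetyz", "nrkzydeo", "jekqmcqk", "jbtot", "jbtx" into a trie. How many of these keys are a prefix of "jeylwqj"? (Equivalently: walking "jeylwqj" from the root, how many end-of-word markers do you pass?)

3

Traverse "jeylwqj" character by character; count nodes along the way that are marked as word ends.
Prefixes of the query that are stored words: "je", "jey", "jeylwq"
Count: 3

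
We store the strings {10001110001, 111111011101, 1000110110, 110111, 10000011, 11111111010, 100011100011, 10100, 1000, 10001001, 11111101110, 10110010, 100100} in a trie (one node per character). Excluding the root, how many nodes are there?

Count nodes per top-level branch (shared prefixes stored once):
  '1'-branch (1000, 10000011, 10001001, 1000110110, 10001110001, 100011100011, 100100, 10100, 10110010, 110111, 11111101110, 111111011101, 11111111010): 54 nodes
Sum: 54

54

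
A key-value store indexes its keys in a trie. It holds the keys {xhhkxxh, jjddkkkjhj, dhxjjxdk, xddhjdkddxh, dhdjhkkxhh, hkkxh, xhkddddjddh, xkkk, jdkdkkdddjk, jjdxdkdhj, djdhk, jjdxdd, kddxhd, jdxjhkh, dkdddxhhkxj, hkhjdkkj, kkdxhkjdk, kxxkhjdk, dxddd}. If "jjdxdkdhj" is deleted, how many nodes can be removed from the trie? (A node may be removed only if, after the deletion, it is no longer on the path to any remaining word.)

After clearing the end-marker at "jjdxdkdhj", prune upward until reaching a node still needed by another word.
The suffix "kdhj" (4 nodes) is used only by "jjdxdkdhj"; the node for "jjdxd" still has the child "d", so pruning stops there.
Nodes removed: 4

4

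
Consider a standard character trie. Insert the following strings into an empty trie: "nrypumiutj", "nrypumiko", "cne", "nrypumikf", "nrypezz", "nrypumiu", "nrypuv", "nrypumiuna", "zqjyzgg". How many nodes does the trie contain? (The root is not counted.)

29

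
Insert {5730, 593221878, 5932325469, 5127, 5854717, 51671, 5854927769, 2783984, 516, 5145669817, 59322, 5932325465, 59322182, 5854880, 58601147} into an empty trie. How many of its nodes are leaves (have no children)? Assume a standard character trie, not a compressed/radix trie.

13

A leaf is a node with no children — equivalently, the end of a word that is not a proper prefix of any other stored word.
Those words: "2783984", "5127", "5145669817", "51671", "5730", "5854717", "5854880", "5854927769", "58601147", "59322182", "593221878", "5932325465", "5932325469"
Leaf count: 13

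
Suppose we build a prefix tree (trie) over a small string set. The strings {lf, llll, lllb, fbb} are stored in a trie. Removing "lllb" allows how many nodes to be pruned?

1

A node on "lllb"'s path can go only if nothing else ends at it or branches off below it.
The suffix "b" (1 node) is used only by "lllb"; the node for "lll" still has the child "l", so pruning stops there.
Nodes removed: 1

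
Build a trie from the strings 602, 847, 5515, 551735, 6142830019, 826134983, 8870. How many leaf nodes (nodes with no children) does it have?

A leaf is a node with no children — equivalently, the end of a word that is not a proper prefix of any other stored word.
Those words: "5515", "551735", "602", "6142830019", "826134983", "847", "8870"
Leaf count: 7

7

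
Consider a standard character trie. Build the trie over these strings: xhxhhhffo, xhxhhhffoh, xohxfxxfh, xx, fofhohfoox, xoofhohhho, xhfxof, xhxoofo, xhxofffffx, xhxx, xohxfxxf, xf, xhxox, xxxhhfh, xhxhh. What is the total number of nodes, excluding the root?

59

Count nodes per top-level branch (shared prefixes stored once):
  'f'-branch (fofhohfoox): 10 nodes
  'x'-branch (xf, xhfxof, xhxhh, xhxhhhffo, xhxhhhffoh, xhxofffffx, xhxoofo, xhxox, xhxx, xohxfxxf, xohxfxxfh, xoofhohhho, xx, xxxhhfh): 49 nodes
Sum: 59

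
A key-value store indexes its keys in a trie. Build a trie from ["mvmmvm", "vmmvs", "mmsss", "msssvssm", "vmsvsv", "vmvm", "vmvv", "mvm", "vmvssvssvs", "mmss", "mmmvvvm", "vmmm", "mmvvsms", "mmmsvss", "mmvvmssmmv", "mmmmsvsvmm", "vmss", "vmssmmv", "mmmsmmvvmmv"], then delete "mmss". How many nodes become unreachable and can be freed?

0

A node on "mmss"'s path can go only if nothing else ends at it or branches off below it.
Every node on "mmss" is still needed (e.g. by "mmsss"), so nothing is freed.
Nodes removed: 0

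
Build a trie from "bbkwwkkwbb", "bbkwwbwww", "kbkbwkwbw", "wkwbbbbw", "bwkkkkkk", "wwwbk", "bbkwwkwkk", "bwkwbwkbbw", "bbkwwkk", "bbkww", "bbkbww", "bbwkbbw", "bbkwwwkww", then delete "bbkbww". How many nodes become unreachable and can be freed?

3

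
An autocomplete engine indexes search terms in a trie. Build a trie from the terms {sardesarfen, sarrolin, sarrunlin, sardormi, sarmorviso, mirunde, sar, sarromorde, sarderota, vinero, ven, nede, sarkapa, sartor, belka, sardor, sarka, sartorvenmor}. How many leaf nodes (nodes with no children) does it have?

A leaf is a node with no children — equivalently, the end of a word that is not a proper prefix of any other stored word.
Those words: "belka", "mirunde", "nede", "sarderota", "sardesarfen", "sardormi", "sarkapa", "sarmorviso", "sarrolin", "sarromorde", "sarrunlin", "sartorvenmor", "ven", "vinero"
Leaf count: 14

14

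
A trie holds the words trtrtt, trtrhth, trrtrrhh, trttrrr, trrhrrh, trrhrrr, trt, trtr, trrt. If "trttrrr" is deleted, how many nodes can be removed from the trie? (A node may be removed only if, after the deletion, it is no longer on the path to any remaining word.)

4

A node on "trttrrr"'s path can go only if nothing else ends at it or branches off below it.
The suffix "trrr" (4 nodes) is used only by "trttrrr"; the node for "trt" still has the child "r", so pruning stops there.
Nodes removed: 4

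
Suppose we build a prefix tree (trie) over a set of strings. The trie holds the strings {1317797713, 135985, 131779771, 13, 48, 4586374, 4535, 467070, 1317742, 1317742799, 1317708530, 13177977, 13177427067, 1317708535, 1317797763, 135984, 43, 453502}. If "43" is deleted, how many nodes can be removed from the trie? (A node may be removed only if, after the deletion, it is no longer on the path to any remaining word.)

1

A node on "43"'s path can go only if nothing else ends at it or branches off below it.
The suffix "3" (1 node) is used only by "43"; the node for "4" still has the child "8", so pruning stops there.
Nodes removed: 1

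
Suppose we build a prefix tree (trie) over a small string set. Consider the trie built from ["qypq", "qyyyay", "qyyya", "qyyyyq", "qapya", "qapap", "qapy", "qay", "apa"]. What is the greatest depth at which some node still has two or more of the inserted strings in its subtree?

5

Equivalently: take the maximum, over all pairs, of their longest common prefix length.
e.g. "qyyya" and "qyyyay" share the prefix "qyyya" of length 5; no pair shares a longer one.
Longest shared-prefix length: 5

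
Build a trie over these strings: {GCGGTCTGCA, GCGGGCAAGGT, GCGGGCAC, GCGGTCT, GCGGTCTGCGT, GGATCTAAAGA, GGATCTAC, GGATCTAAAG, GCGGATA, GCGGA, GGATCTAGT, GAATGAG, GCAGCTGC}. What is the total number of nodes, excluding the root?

48

Insert word by word; a character creates a node only if that edge doesn't already exist:
  "GCGGTCTGCA" → 10 new (G, C, G, G, T, C, T, G, C, A)
  "GCGGGCAAGGT" → prefix "GCGG" already present; 7 new (G, C, A, A, G, G, T)
  "GCGGGCAC" → prefix "GCGGGCA" already present; 1 new (C)
  "GCGGTCT" → prefix "GCGGTCT" already present; 0 new (none)
  "GCGGTCTGCGT" → prefix "GCGGTCTGC" already present; 2 new (G, T)
  "GGATCTAAAGA" → prefix "G" already present; 10 new (G, A, T, C, T, A, A, A, G, A)
  "GGATCTAC" → prefix "GGATCTA" already present; 1 new (C)
  "GGATCTAAAG" → prefix "GGATCTAAAG" already present; 0 new (none)
  "GCGGATA" → prefix "GCGG" already present; 3 new (A, T, A)
  "GCGGA" → prefix "GCGGA" already present; 0 new (none)
  "GGATCTAGT" → prefix "GGATCTA" already present; 2 new (G, T)
  "GAATGAG" → prefix "G" already present; 6 new (A, A, T, G, A, G)
  "GCAGCTGC" → prefix "GC" already present; 6 new (A, G, C, T, G, C)
Total nodes = 10 + 7 + 1 + 0 + 2 + 10 + 1 + 0 + 3 + 0 + 2 + 6 + 6 = 48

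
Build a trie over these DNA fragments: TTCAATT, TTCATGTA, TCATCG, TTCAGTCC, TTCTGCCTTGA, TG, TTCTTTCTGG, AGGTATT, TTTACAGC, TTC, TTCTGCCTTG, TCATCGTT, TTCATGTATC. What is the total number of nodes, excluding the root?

52

For each word, the new-node count is its length minus the longest prefix already in the trie:
  "TTCAATT" → 7 new (T, T, C, A, A, T, T)
  "TTCATGTA" → prefix "TTCA" already present; 4 new (T, G, T, A)
  "TCATCG" → prefix "T" already present; 5 new (C, A, T, C, G)
  "TTCAGTCC" → prefix "TTCA" already present; 4 new (G, T, C, C)
  "TTCTGCCTTGA" → prefix "TTC" already present; 8 new (T, G, C, C, T, T, G, A)
  "TG" → prefix "T" already present; 1 new (G)
  "TTCTTTCTGG" → prefix "TTCT" already present; 6 new (T, T, C, T, G, G)
  "AGGTATT" → 7 new (A, G, G, T, A, T, T)
  "TTTACAGC" → prefix "TT" already present; 6 new (T, A, C, A, G, C)
  "TTC" → prefix "TTC" already present; 0 new (none)
  "TTCTGCCTTG" → prefix "TTCTGCCTTG" already present; 0 new (none)
  "TCATCGTT" → prefix "TCATCG" already present; 2 new (T, T)
  "TTCATGTATC" → prefix "TTCATGTA" already present; 2 new (T, C)
Total nodes = 7 + 4 + 5 + 4 + 8 + 1 + 6 + 7 + 6 + 0 + 0 + 2 + 2 = 52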